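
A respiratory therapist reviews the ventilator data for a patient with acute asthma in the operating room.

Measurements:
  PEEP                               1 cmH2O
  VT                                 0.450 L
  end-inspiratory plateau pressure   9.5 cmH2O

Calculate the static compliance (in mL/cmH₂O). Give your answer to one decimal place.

52.9

Cstat = Vt / (Pplat − PEEP) = 450 / (9.5 − 1) = 450 / 8.5 = 52.941 mL/cmH2O.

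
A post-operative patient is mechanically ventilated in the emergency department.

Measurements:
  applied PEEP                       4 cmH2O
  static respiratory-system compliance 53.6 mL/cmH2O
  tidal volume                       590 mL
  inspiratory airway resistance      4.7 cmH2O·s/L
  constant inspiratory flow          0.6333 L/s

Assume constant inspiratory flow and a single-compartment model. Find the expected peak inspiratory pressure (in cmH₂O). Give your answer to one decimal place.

Equation of motion (constant flow): PIP = Vt/C + R·V̇ + PEEP.
PIP = 590/53.6 + 4.7×0.6333 + 4 = 11.007 + 2.977 + 4 = 17.984 cmH2O.

18.0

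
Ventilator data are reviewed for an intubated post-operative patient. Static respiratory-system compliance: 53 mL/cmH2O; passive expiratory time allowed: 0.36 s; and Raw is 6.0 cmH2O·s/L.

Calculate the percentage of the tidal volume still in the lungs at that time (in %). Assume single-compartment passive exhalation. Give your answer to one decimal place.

32.2

τ = R × C = 6.0 × 53 mL/cmH2O = 6.0 × 0.053 L/cmH2O = 0.318 s.
Passive exhalation: V(t)/V₀ = e^(−t/τ) = e^(−0.36/0.318) = 0.3224.
Fraction remaining = 0.3224 → 32.24%.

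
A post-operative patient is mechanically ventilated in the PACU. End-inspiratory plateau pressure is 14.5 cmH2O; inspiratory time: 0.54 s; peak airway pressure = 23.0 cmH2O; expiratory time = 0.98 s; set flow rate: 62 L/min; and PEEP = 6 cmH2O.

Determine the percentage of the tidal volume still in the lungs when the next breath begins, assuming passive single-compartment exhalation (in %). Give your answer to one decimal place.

Flow: 62 L/min ÷ 60 = 1.0333 L/s.
Vt = flow × Ti = 1.0333 L/s × 0.54 s × 1000 mL/L = 557.98 mL.
R = (PIP − Pplat)/V̇ = (23.0 − 14.5) / 1.0333 = 8.5/1.0333 = 8.226 cmH2O·s/L.
C = Vt/(Pplat − PEEP) = 557.98 / (14.5 − 6) = 557.98/8.5 = 65.645 mL/cmH2O.
τ = R × C = 8.226 × 0.06565 L/cmH2O = 0.54 s.
Fraction remaining at end-expiration = e^(−Te/τ) = e^(−0.98/0.54) = 0.1629 → 16.29%.

16.3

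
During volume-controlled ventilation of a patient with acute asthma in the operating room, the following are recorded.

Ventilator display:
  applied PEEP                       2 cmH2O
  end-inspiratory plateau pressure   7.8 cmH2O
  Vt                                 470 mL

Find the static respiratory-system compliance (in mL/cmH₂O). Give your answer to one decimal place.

81.0

Cstat = Vt / (Pplat − PEEP) = 470 / (7.8 − 2) = 470 / 5.8 = 81.034 mL/cmH2O.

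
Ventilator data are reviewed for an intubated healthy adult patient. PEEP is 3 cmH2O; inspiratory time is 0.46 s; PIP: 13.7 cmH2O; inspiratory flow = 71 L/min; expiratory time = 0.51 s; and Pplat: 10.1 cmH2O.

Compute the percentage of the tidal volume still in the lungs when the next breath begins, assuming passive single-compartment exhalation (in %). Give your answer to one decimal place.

Flow: 71 L/min ÷ 60 = 1.1833 L/s.
Vt = flow × Ti = 1.1833 L/s × 0.46 s × 1000 mL/L = 544.32 mL.
R = (PIP − Pplat)/V̇ = (13.7 − 10.1) / 1.1833 = 3.6/1.1833 = 3.042 cmH2O·s/L.
C = Vt/(Pplat − PEEP) = 544.32 / (10.1 − 3) = 544.32/7.1 = 76.665 mL/cmH2O.
τ = R × C = 3.042 × 0.07667 L/cmH2O = 0.2332 s.
Fraction remaining at end-expiration = e^(−Te/τ) = e^(−0.51/0.2332) = 0.1123 → 11.23%.

11.2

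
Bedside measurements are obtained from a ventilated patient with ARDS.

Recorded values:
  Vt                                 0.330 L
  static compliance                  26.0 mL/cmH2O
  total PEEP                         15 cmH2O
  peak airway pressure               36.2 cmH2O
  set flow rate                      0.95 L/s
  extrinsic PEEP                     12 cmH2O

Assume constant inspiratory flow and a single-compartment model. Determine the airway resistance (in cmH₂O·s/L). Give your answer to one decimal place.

9.0

Total PEEP = 15 cmH2O (set 12 + intrinsic 3); this is the baseline alveolar pressure.
Equation of motion (constant flow): PIP = Vt/C + R·V̇ + PEEP.
R·V̇ = PIP − Vt/C − PEEP = 36.2 − 330/26.0 − 15 = 36.2 − 12.692 − 15 = 8.508 cmH2O.
R = 8.508 / 0.95 = 8.956 cmH2O·s/L.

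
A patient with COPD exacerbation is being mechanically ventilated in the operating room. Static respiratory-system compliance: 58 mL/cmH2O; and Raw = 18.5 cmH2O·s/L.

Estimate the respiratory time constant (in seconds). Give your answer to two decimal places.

τ = R × C = 18.5 × 58 mL/cmH2O = 18.5 × 0.058 L/cmH2O = 1.073 s.

1.07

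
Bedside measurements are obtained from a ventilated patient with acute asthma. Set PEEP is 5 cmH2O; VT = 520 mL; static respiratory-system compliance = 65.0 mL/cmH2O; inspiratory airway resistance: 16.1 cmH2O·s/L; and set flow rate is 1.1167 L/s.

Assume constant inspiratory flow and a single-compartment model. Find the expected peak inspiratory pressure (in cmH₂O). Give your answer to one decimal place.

31.0

Equation of motion (constant flow): PIP = Vt/C + R·V̇ + PEEP.
PIP = 520/65.0 + 16.1×1.1167 + 5 = 8.0 + 17.979 + 5 = 30.979 cmH2O.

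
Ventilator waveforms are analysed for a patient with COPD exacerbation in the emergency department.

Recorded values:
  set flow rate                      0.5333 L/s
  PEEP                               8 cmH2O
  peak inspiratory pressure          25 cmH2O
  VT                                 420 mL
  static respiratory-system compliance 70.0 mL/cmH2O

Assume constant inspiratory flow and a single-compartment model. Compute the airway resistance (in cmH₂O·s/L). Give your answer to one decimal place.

Equation of motion (constant flow): PIP = Vt/C + R·V̇ + PEEP.
R·V̇ = PIP − Vt/C − PEEP = 25 − 420/70.0 − 8 = 25 − 6.0 − 8 = 11.0 cmH2O.
R = 11.0 / 0.5333 = 20.626 cmH2O·s/L.

20.6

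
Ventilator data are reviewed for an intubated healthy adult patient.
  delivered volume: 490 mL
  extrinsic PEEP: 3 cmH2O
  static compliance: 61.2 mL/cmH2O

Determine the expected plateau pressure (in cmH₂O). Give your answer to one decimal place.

11.0

Pplat = PEEP + Vt / Cstat = 3 + 490 / 61.2 = 3 + 8.007 = 11.007 cmH2O.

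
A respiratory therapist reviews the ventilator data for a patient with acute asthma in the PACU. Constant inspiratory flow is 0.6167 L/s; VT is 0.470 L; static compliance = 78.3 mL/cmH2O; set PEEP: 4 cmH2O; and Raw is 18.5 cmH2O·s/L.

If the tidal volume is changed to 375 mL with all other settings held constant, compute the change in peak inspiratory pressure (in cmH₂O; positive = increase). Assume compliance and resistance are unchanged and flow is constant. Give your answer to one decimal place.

PIP = Vt/C + R·V̇ + PEEP (constant-flow equation of motion).
Only the elastic term changes: ΔPIP = ΔVt / C = (375 − 470) / 78.3 = -1.213 cmH2O.

-1.2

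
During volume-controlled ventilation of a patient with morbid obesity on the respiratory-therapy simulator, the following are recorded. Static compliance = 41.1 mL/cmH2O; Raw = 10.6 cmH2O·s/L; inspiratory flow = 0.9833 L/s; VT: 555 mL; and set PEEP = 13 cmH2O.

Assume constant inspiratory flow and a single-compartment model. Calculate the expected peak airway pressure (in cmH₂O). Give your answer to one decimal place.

36.9

Equation of motion (constant flow): PIP = Vt/C + R·V̇ + PEEP.
PIP = 555/41.1 + 10.6×0.9833 + 13 = 13.504 + 10.423 + 13 = 36.927 cmH2O.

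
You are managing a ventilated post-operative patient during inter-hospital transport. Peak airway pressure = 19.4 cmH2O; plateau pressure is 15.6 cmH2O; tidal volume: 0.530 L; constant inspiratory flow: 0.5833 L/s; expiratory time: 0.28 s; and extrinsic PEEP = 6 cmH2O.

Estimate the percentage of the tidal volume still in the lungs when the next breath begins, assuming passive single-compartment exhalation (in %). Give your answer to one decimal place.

45.9

R = (PIP − Pplat)/V̇ = (19.4 − 15.6) / 0.5833 = 3.8/0.5833 = 6.515 cmH2O·s/L.
C = Vt/(Pplat − PEEP) = 530.0 / (15.6 − 6) = 530.0/9.6 = 55.208 mL/cmH2O.
τ = R × C = 6.515 × 0.05521 L/cmH2O = 0.3597 s.
Fraction remaining at end-expiration = e^(−Te/τ) = e^(−0.28/0.3597) = 0.4591 → 45.91%.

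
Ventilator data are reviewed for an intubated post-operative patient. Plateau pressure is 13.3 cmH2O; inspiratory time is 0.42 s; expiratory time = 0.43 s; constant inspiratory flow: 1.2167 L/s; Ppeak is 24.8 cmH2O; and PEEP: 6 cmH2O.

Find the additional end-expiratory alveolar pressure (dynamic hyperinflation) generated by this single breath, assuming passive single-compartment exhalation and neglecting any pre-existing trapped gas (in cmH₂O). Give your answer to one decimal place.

Vt = flow × Ti = 1.2167 L/s × 0.42 s × 1000 mL/L = 511.01 mL.
R = (PIP − Pplat)/V̇ = (24.8 − 13.3) / 1.2167 = 11.5/1.2167 = 9.452 cmH2O·s/L.
C = Vt/(Pplat − PEEP) = 511.01 / (13.3 − 6) = 511.01/7.3 = 70.001 mL/cmH2O.
τ = R × C = 9.452 × 0.07 L/cmH2O = 0.6616 s.
Fraction remaining = e^(−Te/τ) = e^(−0.43/0.6616) = 0.5221; trapped volume = 511.01 × 0.5221 = 266.8 mL.
Additional alveolar pressure from trapping ≈ V_trapped / C = 266.8 / 70.001 = 3.811 cmH2O.

3.8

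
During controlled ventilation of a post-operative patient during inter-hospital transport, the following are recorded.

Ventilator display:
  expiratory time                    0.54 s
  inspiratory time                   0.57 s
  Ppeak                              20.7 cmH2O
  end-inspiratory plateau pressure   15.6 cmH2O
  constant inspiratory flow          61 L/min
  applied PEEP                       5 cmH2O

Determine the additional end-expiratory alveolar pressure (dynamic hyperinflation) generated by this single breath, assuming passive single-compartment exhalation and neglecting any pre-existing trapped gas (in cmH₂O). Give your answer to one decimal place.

Flow: 61 L/min ÷ 60 = 1.0167 L/s.
Vt = flow × Ti = 1.0167 L/s × 0.57 s × 1000 mL/L = 579.52 mL.
R = (PIP − Pplat)/V̇ = (20.7 − 15.6) / 1.0167 = 5.1/1.0167 = 5.016 cmH2O·s/L.
C = Vt/(Pplat − PEEP) = 579.52 / (15.6 − 5) = 579.52/10.6 = 54.672 mL/cmH2O.
τ = R × C = 5.016 × 0.05467 L/cmH2O = 0.2742 s.
Fraction remaining = e^(−Te/τ) = e^(−0.54/0.2742) = 0.1395; trapped volume = 579.52 × 0.1395 = 80.843 mL.
Additional alveolar pressure from trapping ≈ V_trapped / C = 80.843 / 54.672 = 1.479 cmH2O.

1.5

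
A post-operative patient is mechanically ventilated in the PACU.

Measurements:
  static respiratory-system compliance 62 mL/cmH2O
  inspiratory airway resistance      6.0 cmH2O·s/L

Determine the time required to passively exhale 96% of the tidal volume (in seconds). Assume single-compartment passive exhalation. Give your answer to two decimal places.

1.20

τ = R × C = 6.0 × 62 mL/cmH2O = 6.0 × 0.062 L/cmH2O = 0.372 s.
Exhaled fraction f = 1 − e^(−t/τ) → t = −τ·ln(1 − f) = −0.372·ln(0.04) = 1.197 s.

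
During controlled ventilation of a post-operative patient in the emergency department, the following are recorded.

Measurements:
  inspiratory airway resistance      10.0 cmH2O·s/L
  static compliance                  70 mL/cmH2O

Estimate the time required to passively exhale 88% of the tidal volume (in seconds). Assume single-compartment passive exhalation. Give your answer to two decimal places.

1.48

τ = R × C = 10.0 × 70 mL/cmH2O = 10.0 × 0.070 L/cmH2O = 0.7 s.
Exhaled fraction f = 1 − e^(−t/τ) → t = −τ·ln(1 − f) = −0.7·ln(0.12) = 1.484 s.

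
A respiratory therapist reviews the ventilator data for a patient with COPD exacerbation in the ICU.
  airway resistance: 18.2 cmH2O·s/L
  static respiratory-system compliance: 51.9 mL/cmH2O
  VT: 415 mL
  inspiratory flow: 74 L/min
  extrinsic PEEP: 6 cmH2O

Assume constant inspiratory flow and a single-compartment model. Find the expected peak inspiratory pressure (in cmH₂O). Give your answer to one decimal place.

Flow: 74 L/min ÷ 60 = 1.2333 L/s.
Equation of motion (constant flow): PIP = Vt/C + R·V̇ + PEEP.
PIP = 415/51.9 + 18.2×1.2333 + 6 = 7.996 + 22.446 + 6 = 36.442 cmH2O.

36.4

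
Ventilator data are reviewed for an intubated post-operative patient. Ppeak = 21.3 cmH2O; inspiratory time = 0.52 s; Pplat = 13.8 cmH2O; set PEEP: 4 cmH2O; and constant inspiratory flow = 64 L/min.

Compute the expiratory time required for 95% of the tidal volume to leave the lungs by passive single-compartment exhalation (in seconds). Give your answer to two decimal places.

1.19

Flow: 64 L/min ÷ 60 = 1.0667 L/s.
Vt = flow × Ti = 1.0667 L/s × 0.52 s × 1000 mL/L = 554.68 mL.
R = (PIP − Pplat)/V̇ = (21.3 − 13.8) / 1.0667 = 7.5/1.0667 = 7.031 cmH2O·s/L.
C = Vt/(Pplat − PEEP) = 554.68 / (13.8 − 4) = 554.68/9.8 = 56.6 mL/cmH2O.
τ = R × C = 7.031 × 0.0566 L/cmH2O = 0.398 s.
t = −τ·ln(1 − 0.95) = −0.398·ln(0.05) = 1.192 s.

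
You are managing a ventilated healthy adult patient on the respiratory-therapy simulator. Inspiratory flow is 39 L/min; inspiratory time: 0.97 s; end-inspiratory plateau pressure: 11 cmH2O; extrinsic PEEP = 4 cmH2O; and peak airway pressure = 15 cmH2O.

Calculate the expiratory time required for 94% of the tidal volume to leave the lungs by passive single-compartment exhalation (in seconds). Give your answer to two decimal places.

1.56

Flow: 39 L/min ÷ 60 = 0.65 L/s.
Vt = flow × Ti = 0.65 L/s × 0.97 s × 1000 mL/L = 630.5 mL.
R = (PIP − Pplat)/V̇ = (15 − 11) / 0.65 = 4.0/0.65 = 6.154 cmH2O·s/L.
C = Vt/(Pplat − PEEP) = 630.5 / (11 − 4) = 630.5/7.0 = 90.071 mL/cmH2O.
τ = R × C = 6.154 × 0.09007 L/cmH2O = 0.5543 s.
t = −τ·ln(1 − 0.94) = −0.5543·ln(0.06) = 1.559 s.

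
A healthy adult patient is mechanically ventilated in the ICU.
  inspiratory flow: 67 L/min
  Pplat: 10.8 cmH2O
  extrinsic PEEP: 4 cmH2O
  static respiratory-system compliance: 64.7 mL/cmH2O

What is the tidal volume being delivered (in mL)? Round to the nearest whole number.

Vt = Cstat × (Pplat − PEEP) = 64.7 × (10.8 − 4) = 64.7 × 6.8 = 439.96 mL.

440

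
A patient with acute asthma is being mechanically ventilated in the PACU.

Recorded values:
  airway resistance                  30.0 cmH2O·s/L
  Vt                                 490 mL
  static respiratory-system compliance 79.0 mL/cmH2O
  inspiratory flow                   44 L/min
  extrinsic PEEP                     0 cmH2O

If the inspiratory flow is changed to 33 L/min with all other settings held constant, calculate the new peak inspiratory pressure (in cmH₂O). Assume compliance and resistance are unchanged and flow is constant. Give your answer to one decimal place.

Flow: 44 L/min ÷ 60 = 0.7333 L/s.
New flow: 33 L/min ÷ 60 = 0.55 L/s.
PIP = Vt/C + R·V̇ + PEEP (constant-flow equation of motion).
Only the resistive term changes: ΔPIP = R × ΔV̇ = 30.0 × (0.55 − 0.7333) = 30.0 × -0.1833 = -5.499 cmH2O.
Original PIP = 490/79.0 + 30.0×0.7333 + 0 = 28.202 cmH2O; new PIP = 28.202 + (-5.499) = 22.703 cmH2O.

22.7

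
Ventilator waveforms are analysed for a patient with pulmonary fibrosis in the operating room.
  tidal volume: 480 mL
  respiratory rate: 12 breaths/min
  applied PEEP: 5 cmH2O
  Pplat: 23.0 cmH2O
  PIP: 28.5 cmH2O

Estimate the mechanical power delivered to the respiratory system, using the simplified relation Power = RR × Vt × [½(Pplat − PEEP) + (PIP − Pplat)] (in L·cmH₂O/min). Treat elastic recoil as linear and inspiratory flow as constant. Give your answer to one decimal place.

83.5

Per-breath work = Vt × [½(Pplat−PEEP) + (PIP−Pplat)] = 0.480 × [0.5×18.0 + 5.5] = 0.480 × 14.5 = 6.96 L·cmH2O.
Power = 12 × 6.96 = 83.52 L·cmH2O/min.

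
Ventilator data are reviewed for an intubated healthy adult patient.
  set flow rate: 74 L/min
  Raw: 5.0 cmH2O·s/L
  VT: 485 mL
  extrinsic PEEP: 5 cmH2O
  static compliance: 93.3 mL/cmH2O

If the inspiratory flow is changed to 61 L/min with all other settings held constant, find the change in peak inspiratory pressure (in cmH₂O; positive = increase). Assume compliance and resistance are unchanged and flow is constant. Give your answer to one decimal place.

-1.1

Flow: 74 L/min ÷ 60 = 1.2333 L/s.
New flow: 61 L/min ÷ 60 = 1.0167 L/s.
PIP = Vt/C + R·V̇ + PEEP (constant-flow equation of motion).
Only the resistive term changes: ΔPIP = R × ΔV̇ = 5.0 × (1.0167 − 1.2333) = 5.0 × -0.2166 = -1.083 cmH2O.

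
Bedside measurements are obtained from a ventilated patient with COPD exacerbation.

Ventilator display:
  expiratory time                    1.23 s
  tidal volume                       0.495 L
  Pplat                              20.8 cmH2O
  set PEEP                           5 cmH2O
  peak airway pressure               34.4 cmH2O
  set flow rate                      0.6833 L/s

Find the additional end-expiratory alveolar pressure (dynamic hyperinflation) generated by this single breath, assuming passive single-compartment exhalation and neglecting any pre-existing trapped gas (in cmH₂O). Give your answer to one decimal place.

R = (PIP − Pplat)/V̇ = (34.4 − 20.8) / 0.6833 = 13.6/0.6833 = 19.903 cmH2O·s/L.
C = Vt/(Pplat − PEEP) = 495.0 / (20.8 − 5) = 495.0/15.8 = 31.329 mL/cmH2O.
τ = R × C = 19.903 × 0.03133 L/cmH2O = 0.6236 s.
Fraction remaining = e^(−Te/τ) = e^(−1.23/0.6236) = 0.1391; trapped volume = 495.0 × 0.1391 = 68.855 mL.
Additional alveolar pressure from trapping ≈ V_trapped / C = 68.855 / 31.329 = 2.198 cmH2O.

2.2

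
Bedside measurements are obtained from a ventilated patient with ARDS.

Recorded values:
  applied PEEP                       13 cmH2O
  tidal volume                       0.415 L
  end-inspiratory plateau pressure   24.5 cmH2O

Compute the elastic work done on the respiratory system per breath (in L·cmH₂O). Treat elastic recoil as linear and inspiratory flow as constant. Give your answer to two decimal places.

2.39

Elastic work ≈ ½ × (Pplat − PEEP) × Vt = 0.5 × (24.5 − 13) × 0.415 L = 0.5 × 11.5 × 0.415 = 2.386 L·cmH2O.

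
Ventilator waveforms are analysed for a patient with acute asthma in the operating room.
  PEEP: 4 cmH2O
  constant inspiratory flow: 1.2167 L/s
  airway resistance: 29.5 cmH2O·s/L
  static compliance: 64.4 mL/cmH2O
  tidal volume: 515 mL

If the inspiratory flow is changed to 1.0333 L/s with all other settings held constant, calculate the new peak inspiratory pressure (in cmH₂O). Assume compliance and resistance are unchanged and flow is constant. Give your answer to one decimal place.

PIP = Vt/C + R·V̇ + PEEP (constant-flow equation of motion).
Only the resistive term changes: ΔPIP = R × ΔV̇ = 29.5 × (1.0333 − 1.2167) = 29.5 × -0.1834 = -5.41 cmH2O.
Original PIP = 515/64.4 + 29.5×1.2167 + 4 = 47.89 cmH2O; new PIP = 47.89 + (-5.41) = 42.48 cmH2O.

42.5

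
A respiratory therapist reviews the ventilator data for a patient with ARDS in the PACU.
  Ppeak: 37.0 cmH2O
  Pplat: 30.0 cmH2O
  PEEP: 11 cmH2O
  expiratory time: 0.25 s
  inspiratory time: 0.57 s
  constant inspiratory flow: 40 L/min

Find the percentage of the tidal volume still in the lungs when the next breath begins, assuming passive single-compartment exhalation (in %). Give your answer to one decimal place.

Flow: 40 L/min ÷ 60 = 0.6667 L/s.
Vt = flow × Ti = 0.6667 L/s × 0.57 s × 1000 mL/L = 380.02 mL.
R = (PIP − Pplat)/V̇ = (37.0 − 30.0) / 0.6667 = 7.0/0.6667 = 10.499 cmH2O·s/L.
C = Vt/(Pplat − PEEP) = 380.02 / (30.0 − 11) = 380.02/19.0 = 20.001 mL/cmH2O.
τ = R × C = 10.499 × 0.02 L/cmH2O = 0.21 s.
Fraction remaining at end-expiration = e^(−Te/τ) = e^(−0.25/0.21) = 0.3041 → 30.41%.

30.4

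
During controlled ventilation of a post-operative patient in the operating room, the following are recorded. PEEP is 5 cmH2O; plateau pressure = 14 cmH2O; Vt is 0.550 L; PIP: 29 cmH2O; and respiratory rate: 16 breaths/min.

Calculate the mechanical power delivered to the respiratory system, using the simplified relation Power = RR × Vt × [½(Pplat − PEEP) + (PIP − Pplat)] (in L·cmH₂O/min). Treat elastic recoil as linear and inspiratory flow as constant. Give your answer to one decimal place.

171.6

Per-breath work = Vt × [½(Pplat−PEEP) + (PIP−Pplat)] = 0.550 × [0.5×9.0 + 15.0] = 0.550 × 19.5 = 10.725 L·cmH2O.
Power = 16 × 10.725 = 171.6 L·cmH2O/min.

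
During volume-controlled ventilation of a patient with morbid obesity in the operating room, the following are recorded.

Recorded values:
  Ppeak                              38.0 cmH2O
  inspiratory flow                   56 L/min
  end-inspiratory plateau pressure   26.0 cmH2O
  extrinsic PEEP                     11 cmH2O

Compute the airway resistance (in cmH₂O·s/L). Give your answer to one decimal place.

12.9

Flow: 56 L/min ÷ 60 = 0.9333 L/s.
Raw = (PIP − Pplat) / flow = (38.0 − 26.0) / 0.9333 = 12.0 / 0.9333 = 12.858 cmH2O·s/L.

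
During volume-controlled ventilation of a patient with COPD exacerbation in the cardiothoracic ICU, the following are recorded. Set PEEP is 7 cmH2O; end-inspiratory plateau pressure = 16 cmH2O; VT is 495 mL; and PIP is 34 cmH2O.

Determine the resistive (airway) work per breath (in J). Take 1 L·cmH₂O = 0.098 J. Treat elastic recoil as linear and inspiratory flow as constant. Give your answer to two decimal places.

0.87

With constant inspiratory flow the resistive pressure is constant at PIP − Pplat = 34 − 16 = 18.0 cmH2O, so resistive work = 18.0 × 0.495 = 8.91 L·cmH2O.
× 0.098 J/(L·cmH2O) → 0.8732 J.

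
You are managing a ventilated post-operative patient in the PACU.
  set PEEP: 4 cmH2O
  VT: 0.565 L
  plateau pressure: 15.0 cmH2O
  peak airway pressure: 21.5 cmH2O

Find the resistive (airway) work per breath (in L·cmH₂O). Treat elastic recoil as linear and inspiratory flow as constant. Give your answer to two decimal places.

3.67

With constant inspiratory flow the resistive pressure is constant at PIP − Pplat = 21.5 − 15.0 = 6.5 cmH2O, so resistive work = 6.5 × 0.565 = 3.673 L·cmH2O.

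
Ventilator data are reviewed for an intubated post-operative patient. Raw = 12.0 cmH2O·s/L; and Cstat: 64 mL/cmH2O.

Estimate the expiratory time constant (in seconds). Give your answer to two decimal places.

0.77

τ = R × C = 12.0 × 64 mL/cmH2O = 12.0 × 0.064 L/cmH2O = 0.768 s.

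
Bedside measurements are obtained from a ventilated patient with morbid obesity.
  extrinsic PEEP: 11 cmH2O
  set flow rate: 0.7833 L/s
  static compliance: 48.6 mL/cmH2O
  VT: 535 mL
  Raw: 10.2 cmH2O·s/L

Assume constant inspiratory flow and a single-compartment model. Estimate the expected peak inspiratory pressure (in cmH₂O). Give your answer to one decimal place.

Equation of motion (constant flow): PIP = Vt/C + R·V̇ + PEEP.
PIP = 535/48.6 + 10.2×0.7833 + 11 = 11.008 + 7.99 + 11 = 29.998 cmH2O.

30.0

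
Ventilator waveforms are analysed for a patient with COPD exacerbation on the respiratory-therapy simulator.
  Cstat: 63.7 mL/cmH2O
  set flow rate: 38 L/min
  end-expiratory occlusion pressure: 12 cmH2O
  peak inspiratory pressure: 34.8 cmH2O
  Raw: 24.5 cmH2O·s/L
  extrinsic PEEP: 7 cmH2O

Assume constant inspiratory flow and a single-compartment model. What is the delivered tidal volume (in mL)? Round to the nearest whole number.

464

Flow: 38 L/min ÷ 60 = 0.6333 L/s.
Total PEEP = 12 cmH2O (set 7 + intrinsic 5); this is the baseline alveolar pressure.
Equation of motion (constant flow): PIP = Vt/C + R·V̇ + PEEP.
Vt/C = PIP − R·V̇ − PEEP = 34.8 − 15.516 − 12 = 7.284 cmH2O.
Vt = C × 7.284 = 63.7 × 7.284 = 463.99 mL.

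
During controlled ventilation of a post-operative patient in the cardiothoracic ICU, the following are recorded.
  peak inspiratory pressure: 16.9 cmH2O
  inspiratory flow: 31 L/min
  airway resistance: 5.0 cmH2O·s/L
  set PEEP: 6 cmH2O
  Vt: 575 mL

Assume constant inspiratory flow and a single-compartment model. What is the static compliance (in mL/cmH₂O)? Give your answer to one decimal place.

69.1

Flow: 31 L/min ÷ 60 = 0.5167 L/s.
Equation of motion (constant flow): PIP = Vt/C + R·V̇ + PEEP.
Vt/C = PIP − R·V̇ − PEEP = 16.9 − 5.0×0.5167 − 6 = 16.9 − 2.584 − 6 = 8.316 cmH2O.
C = Vt / 8.316 = 575 / 8.316 = 69.144 mL/cmH2O.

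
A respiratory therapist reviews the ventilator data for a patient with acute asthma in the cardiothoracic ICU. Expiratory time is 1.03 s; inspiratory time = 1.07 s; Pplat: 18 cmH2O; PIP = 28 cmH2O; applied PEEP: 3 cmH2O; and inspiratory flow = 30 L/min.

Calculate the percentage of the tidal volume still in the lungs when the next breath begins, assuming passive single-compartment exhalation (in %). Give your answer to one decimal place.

Flow: 30 L/min ÷ 60 = 0.5 L/s.
Vt = flow × Ti = 0.5 L/s × 1.07 s × 1000 mL/L = 535.0 mL.
R = (PIP − Pplat)/V̇ = (28 − 18) / 0.5 = 10.0/0.5 = 20.0 cmH2O·s/L.
C = Vt/(Pplat − PEEP) = 535.0 / (18 − 3) = 535.0/15.0 = 35.667 mL/cmH2O.
τ = R × C = 20.0 × 0.03567 L/cmH2O = 0.7134 s.
Fraction remaining at end-expiration = e^(−Te/τ) = e^(−1.03/0.7134) = 0.236 → 23.6%.

23.6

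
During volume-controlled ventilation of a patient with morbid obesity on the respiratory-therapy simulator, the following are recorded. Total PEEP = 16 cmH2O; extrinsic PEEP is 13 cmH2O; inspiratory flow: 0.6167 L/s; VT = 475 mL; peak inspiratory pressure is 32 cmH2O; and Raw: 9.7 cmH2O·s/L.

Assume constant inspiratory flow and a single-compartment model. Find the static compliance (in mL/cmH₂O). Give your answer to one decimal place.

47.4

Total PEEP = 16 cmH2O (set 13 + intrinsic 3); this is the baseline alveolar pressure.
Equation of motion (constant flow): PIP = Vt/C + R·V̇ + PEEP.
Vt/C = PIP − R·V̇ − PEEP = 32 − 9.7×0.6167 − 16 = 32 − 5.982 − 16 = 10.018 cmH2O.
C = Vt / 10.018 = 475 / 10.018 = 47.415 mL/cmH2O.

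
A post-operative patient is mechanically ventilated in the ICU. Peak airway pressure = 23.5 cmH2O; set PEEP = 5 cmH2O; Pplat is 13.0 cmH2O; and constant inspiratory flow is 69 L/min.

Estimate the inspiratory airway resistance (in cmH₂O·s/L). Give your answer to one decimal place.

Flow: 69 L/min ÷ 60 = 1.15 L/s.
Raw = (PIP − Pplat) / flow = (23.5 − 13.0) / 1.15 = 10.5 / 1.15 = 9.13 cmH2O·s/L.

9.1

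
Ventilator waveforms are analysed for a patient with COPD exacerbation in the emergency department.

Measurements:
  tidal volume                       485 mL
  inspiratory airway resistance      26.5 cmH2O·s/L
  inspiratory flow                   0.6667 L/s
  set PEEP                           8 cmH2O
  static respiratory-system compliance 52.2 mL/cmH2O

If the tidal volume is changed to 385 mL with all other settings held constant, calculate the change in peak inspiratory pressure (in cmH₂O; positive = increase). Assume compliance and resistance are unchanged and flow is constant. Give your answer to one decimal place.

-1.9

PIP = Vt/C + R·V̇ + PEEP (constant-flow equation of motion).
Only the elastic term changes: ΔPIP = ΔVt / C = (385 − 485) / 52.2 = -1.916 cmH2O.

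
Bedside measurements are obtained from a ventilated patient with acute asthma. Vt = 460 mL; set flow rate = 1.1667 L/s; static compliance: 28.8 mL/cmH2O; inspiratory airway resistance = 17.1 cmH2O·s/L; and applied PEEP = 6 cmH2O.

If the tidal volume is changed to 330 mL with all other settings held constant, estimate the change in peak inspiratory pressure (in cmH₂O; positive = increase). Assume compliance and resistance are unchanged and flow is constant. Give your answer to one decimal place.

PIP = Vt/C + R·V̇ + PEEP (constant-flow equation of motion).
Only the elastic term changes: ΔPIP = ΔVt / C = (330 − 460) / 28.8 = -4.514 cmH2O.

-4.5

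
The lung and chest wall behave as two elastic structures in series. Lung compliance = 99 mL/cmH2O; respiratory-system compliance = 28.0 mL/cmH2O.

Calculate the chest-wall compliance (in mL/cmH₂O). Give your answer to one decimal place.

39.0

1/Ccw = 1/Crs − 1/CL.
1/Ccw = 1/28.0 − 1/99 = 0.02561.
Ccw = 39.047 mL/cmH2O.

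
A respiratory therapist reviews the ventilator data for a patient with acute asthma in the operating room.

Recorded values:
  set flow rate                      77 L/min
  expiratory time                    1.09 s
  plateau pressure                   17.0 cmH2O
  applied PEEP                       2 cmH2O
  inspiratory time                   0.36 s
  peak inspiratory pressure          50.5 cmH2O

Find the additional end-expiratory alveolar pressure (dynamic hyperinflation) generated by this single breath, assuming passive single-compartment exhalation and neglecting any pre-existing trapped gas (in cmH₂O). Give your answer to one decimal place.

3.9

Flow: 77 L/min ÷ 60 = 1.2833 L/s.
Vt = flow × Ti = 1.2833 L/s × 0.36 s × 1000 mL/L = 461.99 mL.
R = (PIP − Pplat)/V̇ = (50.5 − 17.0) / 1.2833 = 33.5/1.2833 = 26.105 cmH2O·s/L.
C = Vt/(Pplat − PEEP) = 461.99 / (17.0 − 2) = 461.99/15.0 = 30.799 mL/cmH2O.
τ = R × C = 26.105 × 0.0308 L/cmH2O = 0.804 s.
Fraction remaining = e^(−Te/τ) = e^(−1.09/0.804) = 0.2578; trapped volume = 461.99 × 0.2578 = 119.1 mL.
Additional alveolar pressure from trapping ≈ V_trapped / C = 119.1 / 30.799 = 3.867 cmH2O.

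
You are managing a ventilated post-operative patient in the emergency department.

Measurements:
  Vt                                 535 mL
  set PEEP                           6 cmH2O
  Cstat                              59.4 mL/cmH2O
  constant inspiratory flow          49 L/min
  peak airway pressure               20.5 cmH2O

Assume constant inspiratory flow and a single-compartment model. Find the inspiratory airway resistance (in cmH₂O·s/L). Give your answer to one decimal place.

Flow: 49 L/min ÷ 60 = 0.8167 L/s.
Equation of motion (constant flow): PIP = Vt/C + R·V̇ + PEEP.
R·V̇ = PIP − Vt/C − PEEP = 20.5 − 535/59.4 − 6 = 20.5 − 9.007 − 6 = 5.493 cmH2O.
R = 5.493 / 0.8167 = 6.726 cmH2O·s/L.

6.7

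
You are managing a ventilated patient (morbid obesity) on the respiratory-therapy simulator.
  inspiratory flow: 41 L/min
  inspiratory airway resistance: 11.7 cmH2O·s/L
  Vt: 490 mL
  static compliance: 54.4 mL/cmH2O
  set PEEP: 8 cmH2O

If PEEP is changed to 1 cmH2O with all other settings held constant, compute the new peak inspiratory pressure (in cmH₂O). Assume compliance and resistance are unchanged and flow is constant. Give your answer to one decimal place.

18.0

Flow: 41 L/min ÷ 60 = 0.6833 L/s.
PIP = Vt/C + R·V̇ + PEEP (constant-flow equation of motion).
Only the baseline term changes: ΔPIP = ΔPEEP = 1 − 8 = -7.0 cmH2O.
Original PIP = 490/54.4 + 11.7×0.6833 + 8 = 25.002 cmH2O; new PIP = 25.002 + (-7.0) = 18.002 cmH2O.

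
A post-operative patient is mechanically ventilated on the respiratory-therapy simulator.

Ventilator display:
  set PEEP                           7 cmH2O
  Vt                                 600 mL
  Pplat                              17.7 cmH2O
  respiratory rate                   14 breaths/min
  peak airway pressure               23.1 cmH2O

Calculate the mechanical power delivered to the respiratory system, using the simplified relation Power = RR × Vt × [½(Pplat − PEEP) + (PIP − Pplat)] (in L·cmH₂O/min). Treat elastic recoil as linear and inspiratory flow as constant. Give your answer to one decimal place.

90.3

Per-breath work = Vt × [½(Pplat−PEEP) + (PIP−Pplat)] = 0.600 × [0.5×10.7 + 5.4] = 0.600 × 10.75 = 6.45 L·cmH2O.
Power = 14 × 6.45 = 90.3 L·cmH2O/min.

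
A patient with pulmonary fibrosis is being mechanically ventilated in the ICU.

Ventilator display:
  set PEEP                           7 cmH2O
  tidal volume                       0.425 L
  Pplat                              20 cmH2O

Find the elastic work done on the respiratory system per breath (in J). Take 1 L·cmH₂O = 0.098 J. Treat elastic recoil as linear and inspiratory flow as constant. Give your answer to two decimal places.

Elastic work ≈ ½ × (Pplat − PEEP) × Vt = 0.5 × (20 − 7) × 0.425 L = 0.5 × 13.0 × 0.425 = 2.763 L·cmH2O.
× 0.098 J/(L·cmH2O) → 0.2708 J.

0.27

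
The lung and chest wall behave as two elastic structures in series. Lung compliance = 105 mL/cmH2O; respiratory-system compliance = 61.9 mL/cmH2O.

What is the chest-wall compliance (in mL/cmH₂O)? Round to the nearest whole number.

151

1/Ccw = 1/Crs − 1/CL.
1/Ccw = 1/61.9 − 1/105 = 0.006631.
Ccw = 150.81 mL/cmH2O.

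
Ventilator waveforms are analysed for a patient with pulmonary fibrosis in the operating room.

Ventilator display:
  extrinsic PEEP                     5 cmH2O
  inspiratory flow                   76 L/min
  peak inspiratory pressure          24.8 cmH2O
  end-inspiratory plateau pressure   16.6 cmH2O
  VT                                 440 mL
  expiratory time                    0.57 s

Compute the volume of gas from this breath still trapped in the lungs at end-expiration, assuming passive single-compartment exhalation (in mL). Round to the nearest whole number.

43

Flow: 76 L/min ÷ 60 = 1.2667 L/s.
R = (PIP − Pplat)/V̇ = (24.8 − 16.6) / 1.2667 = 8.2/1.2667 = 6.474 cmH2O·s/L.
C = Vt/(Pplat − PEEP) = 440.0 / (16.6 − 5) = 440.0/11.6 = 37.931 mL/cmH2O.
τ = R × C = 6.474 × 0.03793 L/cmH2O = 0.2456 s.
Fraction remaining = e^(−Te/τ) = e^(−0.57/0.2456) = 0.09819.
Trapped volume = 440.0 × 0.09819 = 43.204 mL.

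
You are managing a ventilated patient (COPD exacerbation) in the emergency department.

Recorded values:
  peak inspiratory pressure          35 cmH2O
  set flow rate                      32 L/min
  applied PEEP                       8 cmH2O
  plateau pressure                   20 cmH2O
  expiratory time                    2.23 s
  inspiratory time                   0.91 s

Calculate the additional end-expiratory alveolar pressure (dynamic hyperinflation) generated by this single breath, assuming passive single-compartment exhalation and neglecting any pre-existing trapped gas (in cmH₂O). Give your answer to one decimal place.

1.7

Flow: 32 L/min ÷ 60 = 0.5333 L/s.
Vt = flow × Ti = 0.5333 L/s × 0.91 s × 1000 mL/L = 485.3 mL.
R = (PIP − Pplat)/V̇ = (35 − 20) / 0.5333 = 15.0/0.5333 = 28.127 cmH2O·s/L.
C = Vt/(Pplat − PEEP) = 485.3 / (20 − 8) = 485.3/12.0 = 40.442 mL/cmH2O.
τ = R × C = 28.127 × 0.04044 L/cmH2O = 1.137 s.
Fraction remaining = e^(−Te/τ) = e^(−2.23/1.137) = 0.1407; trapped volume = 485.3 × 0.1407 = 68.282 mL.
Additional alveolar pressure from trapping ≈ V_trapped / C = 68.282 / 40.442 = 1.688 cmH2O.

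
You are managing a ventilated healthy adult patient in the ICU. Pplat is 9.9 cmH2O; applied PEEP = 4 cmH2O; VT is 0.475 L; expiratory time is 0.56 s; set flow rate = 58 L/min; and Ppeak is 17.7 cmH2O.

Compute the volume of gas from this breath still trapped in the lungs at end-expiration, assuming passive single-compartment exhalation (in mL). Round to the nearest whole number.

201

Flow: 58 L/min ÷ 60 = 0.9667 L/s.
R = (PIP − Pplat)/V̇ = (17.7 − 9.9) / 0.9667 = 7.8/0.9667 = 8.069 cmH2O·s/L.
C = Vt/(Pplat − PEEP) = 475.0 / (9.9 − 4) = 475.0/5.9 = 80.508 mL/cmH2O.
τ = R × C = 8.069 × 0.08051 L/cmH2O = 0.6496 s.
Fraction remaining = e^(−Te/τ) = e^(−0.56/0.6496) = 0.4223.
Trapped volume = 475.0 × 0.4223 = 200.59 mL.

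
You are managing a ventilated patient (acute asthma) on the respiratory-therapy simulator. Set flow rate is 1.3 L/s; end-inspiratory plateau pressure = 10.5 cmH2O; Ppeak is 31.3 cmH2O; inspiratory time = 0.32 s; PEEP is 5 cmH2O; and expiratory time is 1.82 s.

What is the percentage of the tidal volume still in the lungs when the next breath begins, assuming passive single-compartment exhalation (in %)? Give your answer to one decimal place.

Vt = flow × Ti = 1.3 L/s × 0.32 s × 1000 mL/L = 416.0 mL.
R = (PIP − Pplat)/V̇ = (31.3 − 10.5) / 1.3 = 20.8/1.3 = 16.0 cmH2O·s/L.
C = Vt/(Pplat − PEEP) = 416.0 / (10.5 − 5) = 416.0/5.5 = 75.636 mL/cmH2O.
τ = R × C = 16.0 × 0.07564 L/cmH2O = 1.21 s.
Fraction remaining at end-expiration = e^(−Te/τ) = e^(−1.82/1.21) = 0.2222 → 22.22%.

22.2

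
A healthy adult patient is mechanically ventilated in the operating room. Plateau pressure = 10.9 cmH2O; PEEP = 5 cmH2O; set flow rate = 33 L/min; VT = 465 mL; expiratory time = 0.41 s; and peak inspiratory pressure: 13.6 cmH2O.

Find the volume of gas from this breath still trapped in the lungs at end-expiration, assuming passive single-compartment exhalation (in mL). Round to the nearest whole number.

161

Flow: 33 L/min ÷ 60 = 0.55 L/s.
R = (PIP − Pplat)/V̇ = (13.6 − 10.9) / 0.55 = 2.7/0.55 = 4.909 cmH2O·s/L.
C = Vt/(Pplat − PEEP) = 465.0 / (10.9 − 5) = 465.0/5.9 = 78.814 mL/cmH2O.
τ = R × C = 4.909 × 0.07881 L/cmH2O = 0.3869 s.
Fraction remaining = e^(−Te/τ) = e^(−0.41/0.3869) = 0.3466.
Trapped volume = 465.0 × 0.3466 = 161.17 mL.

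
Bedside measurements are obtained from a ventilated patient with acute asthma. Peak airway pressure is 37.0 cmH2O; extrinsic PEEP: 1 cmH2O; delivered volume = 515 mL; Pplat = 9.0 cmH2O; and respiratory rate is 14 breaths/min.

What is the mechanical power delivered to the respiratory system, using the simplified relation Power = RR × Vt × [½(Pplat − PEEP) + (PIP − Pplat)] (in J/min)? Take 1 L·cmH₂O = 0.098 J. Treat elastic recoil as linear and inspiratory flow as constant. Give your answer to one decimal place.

Per-breath work = Vt × [½(Pplat−PEEP) + (PIP−Pplat)] = 0.515 × [0.5×8.0 + 28.0] = 0.515 × 32.0 = 16.48 L·cmH2O.
Power = 14 × 16.48 = 230.72 L·cmH2O/min.
× 0.098 J/(L·cmH2O) → 22.611 J/min.

22.6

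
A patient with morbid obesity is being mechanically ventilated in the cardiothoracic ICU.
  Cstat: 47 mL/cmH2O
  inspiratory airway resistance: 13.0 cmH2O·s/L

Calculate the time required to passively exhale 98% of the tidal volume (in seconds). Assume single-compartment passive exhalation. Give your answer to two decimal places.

τ = R × C = 13.0 × 47 mL/cmH2O = 13.0 × 0.047 L/cmH2O = 0.611 s.
Exhaled fraction f = 1 − e^(−t/τ) → t = −τ·ln(1 − f) = −0.611·ln(0.02) = 2.39 s.

2.39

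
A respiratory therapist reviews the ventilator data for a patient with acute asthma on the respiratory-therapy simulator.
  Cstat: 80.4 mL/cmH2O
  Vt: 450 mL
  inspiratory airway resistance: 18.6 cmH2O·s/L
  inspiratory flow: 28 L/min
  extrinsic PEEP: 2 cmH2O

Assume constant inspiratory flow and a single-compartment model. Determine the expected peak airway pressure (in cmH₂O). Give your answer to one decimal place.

16.3

Flow: 28 L/min ÷ 60 = 0.4667 L/s.
Equation of motion (constant flow): PIP = Vt/C + R·V̇ + PEEP.
PIP = 450/80.4 + 18.6×0.4667 + 2 = 5.597 + 8.681 + 2 = 16.278 cmH2O.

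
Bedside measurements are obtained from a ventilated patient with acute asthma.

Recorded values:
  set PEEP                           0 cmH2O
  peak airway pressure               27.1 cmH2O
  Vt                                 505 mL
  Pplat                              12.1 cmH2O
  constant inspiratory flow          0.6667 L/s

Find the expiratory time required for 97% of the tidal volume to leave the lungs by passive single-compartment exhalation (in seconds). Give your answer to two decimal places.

3.29

R = (PIP − Pplat)/V̇ = (27.1 − 12.1) / 0.6667 = 15.0/0.6667 = 22.499 cmH2O·s/L.
C = Vt/(Pplat − PEEP) = 505.0 / (12.1 − 0) = 505.0/12.1 = 41.736 mL/cmH2O.
τ = R × C = 22.499 × 0.04174 L/cmH2O = 0.9391 s.
t = −τ·ln(1 − 0.97) = −0.9391·ln(0.03) = 3.293 s.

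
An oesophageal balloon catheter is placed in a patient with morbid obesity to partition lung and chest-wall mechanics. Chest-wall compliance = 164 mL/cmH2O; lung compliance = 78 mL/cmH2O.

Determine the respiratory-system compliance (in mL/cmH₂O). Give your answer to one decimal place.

Lung and chest wall are elastances in series: 1/Crs = 1/CL + 1/Ccw.
1/Crs = 1/78 + 1/164 = 0.01892.
Crs = 52.854 mL/cmH2O.

52.9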